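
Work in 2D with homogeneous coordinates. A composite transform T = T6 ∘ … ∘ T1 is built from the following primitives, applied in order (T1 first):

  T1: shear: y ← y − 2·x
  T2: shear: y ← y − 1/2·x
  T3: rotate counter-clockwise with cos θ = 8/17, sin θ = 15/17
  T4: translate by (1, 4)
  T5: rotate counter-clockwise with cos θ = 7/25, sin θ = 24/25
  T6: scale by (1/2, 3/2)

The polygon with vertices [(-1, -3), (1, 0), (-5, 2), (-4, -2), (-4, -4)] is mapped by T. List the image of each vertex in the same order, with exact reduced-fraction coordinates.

image vertices: (-2121/1700, 2217/850), (-2149/1700, 5823/850), (-8599/1700, -15027/850), (-2673/850, -4104/425), (-2079/850, -3192/425)

T1 shear: y ← y − 2·x: (-1, -3) → (-1, -1); (1, 0) → (1, -2); (-5, 2) → (-5, 12); (-4, -2) → (-4, 6); (-4, -4) → (-4, 4)
T2 shear: y ← y − 1/2·x: (-1, -1) → (-1, -1/2); (1, -2) → (1, -5/2); (-5, 12) → (-5, 29/2); (-4, 6) → (-4, 8); (-4, 4) → (-4, 6)
T3 rotate counter-clockwise with cos θ = 8/17, sin θ = 15/17: (-1, -1/2) → (-1/34, -19/17); (1, -5/2) → (91/34, -5/17); (-5, 29/2) → (-515/34, 41/17); (-4, 8) → (-152/17, 4/17); (-4, 6) → (-122/17, -12/17)
T4 translate by (1, 4): (-1/34, -19/17) → (33/34, 49/17); (91/34, -5/17) → (125/34, 63/17); (-515/34, 41/17) → (-481/34, 109/17); (-152/17, 4/17) → (-135/17, 72/17); (-122/17, -12/17) → (-105/17, 56/17)
T5 rotate counter-clockwise with cos θ = 7/25, sin θ = 24/25: (33/34, 49/17) → (-2121/850, 739/425); (125/34, 63/17) → (-2149/850, 1941/425); (-481/34, 109/17) → (-8599/850, -5009/425); (-135/17, 72/17) → (-2673/425, -2736/425); (-105/17, 56/17) → (-2079/425, -2128/425)
T6 scale by (1/2, 3/2): (-2121/850, 739/425) → (-2121/1700, 2217/850); (-2149/850, 1941/425) → (-2149/1700, 5823/850); (-8599/850, -5009/425) → (-8599/1700, -15027/850); (-2673/425, -2736/425) → (-2673/850, -4104/425); (-2079/425, -2128/425) → (-2079/850, -3192/425)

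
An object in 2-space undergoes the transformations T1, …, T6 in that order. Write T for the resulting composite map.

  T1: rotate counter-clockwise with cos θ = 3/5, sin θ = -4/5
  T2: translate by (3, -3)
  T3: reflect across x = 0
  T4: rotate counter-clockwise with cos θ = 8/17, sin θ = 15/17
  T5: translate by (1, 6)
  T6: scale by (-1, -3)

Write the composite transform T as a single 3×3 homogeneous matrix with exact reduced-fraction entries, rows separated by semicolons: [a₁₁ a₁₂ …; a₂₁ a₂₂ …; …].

T1 = [3/5 4/5 0; -4/5 3/5 0; 0 0 1]
T2·T1 = [3/5 4/5 3; -4/5 3/5 -3; 0 0 1]
T3·…·T1 = [-3/5 -4/5 -3; -4/5 3/5 -3; 0 0 1]
T4·…·T1 = [36/85 -77/85 21/17; -77/85 -36/85 -69/17; 0 0 1]
T5·…·T1 = [36/85 -77/85 38/17; -77/85 -36/85 33/17; 0 0 1]
T6·…·T1 = [-36/85 77/85 -38/17; 231/85 108/85 -99/17; 0 0 1]

T = [-36/85 77/85 -38/17; 231/85 108/85 -99/17; 0 0 1]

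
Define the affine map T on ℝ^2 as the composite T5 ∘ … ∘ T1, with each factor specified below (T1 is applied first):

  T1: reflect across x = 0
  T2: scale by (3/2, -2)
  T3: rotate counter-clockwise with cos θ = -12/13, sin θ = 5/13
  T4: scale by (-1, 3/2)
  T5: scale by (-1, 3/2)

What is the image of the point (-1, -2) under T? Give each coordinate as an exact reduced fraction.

T(p) = (-38/13, -729/104)

T1 reflect across x = 0: (-1, -2) → (1, -2)
T2 scale by (3/2, -2): (1, -2) → (3/2, 4)
T3 rotate counter-clockwise with cos θ = -12/13, sin θ = 5/13: (3/2, 4) → (-38/13, -81/26)
T4 scale by (-1, 3/2): (-38/13, -81/26) → (38/13, -243/52)
T5 scale by (-1, 3/2): (38/13, -243/52) → (-38/13, -729/104)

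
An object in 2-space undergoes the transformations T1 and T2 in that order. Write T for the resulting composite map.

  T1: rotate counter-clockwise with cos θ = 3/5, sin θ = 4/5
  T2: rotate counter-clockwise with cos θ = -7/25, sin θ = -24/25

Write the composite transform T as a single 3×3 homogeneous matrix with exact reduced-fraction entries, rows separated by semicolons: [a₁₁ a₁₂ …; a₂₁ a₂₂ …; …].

T1 = [3/5 -4/5 0; 4/5 3/5 0; 0 0 1]
T2·T1 = [3/5 4/5 0; -4/5 3/5 0; 0 0 1]

T = [3/5 4/5 0; -4/5 3/5 0; 0 0 1]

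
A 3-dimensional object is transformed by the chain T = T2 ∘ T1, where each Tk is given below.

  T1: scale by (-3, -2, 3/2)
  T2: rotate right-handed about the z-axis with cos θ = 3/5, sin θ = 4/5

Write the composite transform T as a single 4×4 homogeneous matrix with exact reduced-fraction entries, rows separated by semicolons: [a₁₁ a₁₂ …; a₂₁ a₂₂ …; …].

T1 = [-3 0 0 0; 0 -2 0 0; 0 0 3/2 0; 0 0 0 1]
T2·T1 = [-9/5 8/5 0 0; -12/5 -6/5 0 0; 0 0 3/2 0; 0 0 0 1]

T = [-9/5 8/5 0 0; -12/5 -6/5 0 0; 0 0 3/2 0; 0 0 0 1]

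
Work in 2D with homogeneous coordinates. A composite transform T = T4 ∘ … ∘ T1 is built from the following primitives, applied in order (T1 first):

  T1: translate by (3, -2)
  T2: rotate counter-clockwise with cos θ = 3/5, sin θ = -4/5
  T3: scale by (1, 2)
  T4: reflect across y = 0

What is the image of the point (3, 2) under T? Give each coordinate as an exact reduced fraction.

T1 translate by (3, -2): (3, 2) → (6, 0)
T2 rotate counter-clockwise with cos θ = 3/5, sin θ = -4/5: (6, 0) → (18/5, -24/5)
T3 scale by (1, 2): (18/5, -24/5) → (18/5, -48/5)
T4 reflect across y = 0: (18/5, -48/5) → (18/5, 48/5)

T(p) = (18/5, 48/5)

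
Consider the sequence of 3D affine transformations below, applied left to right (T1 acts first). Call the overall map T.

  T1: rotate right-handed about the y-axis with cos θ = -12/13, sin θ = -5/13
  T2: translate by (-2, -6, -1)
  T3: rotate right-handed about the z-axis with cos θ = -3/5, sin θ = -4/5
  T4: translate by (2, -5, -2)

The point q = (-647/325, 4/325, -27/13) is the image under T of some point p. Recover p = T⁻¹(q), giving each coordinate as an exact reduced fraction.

T1 = [-12/13 0 -5/13 0; 0 1 0 0; 5/13 0 -12/13 0; 0 0 0 1]
T2·T1 = [-12/13 0 -5/13 -2; 0 1 0 -6; 5/13 0 -12/13 -1; 0 0 0 1]
T3·…·T1 = [36/65 4/5 3/13 -18/5; 48/65 -3/5 4/13 26/5; 5/13 0 -12/13 -1; 0 0 0 1]
T4·…·T1 = [36/65 4/5 3/13 -8/5; 48/65 -3/5 4/13 1/5; 5/13 0 -12/13 -3; 0 0 0 1]
det M = 1; M⁻¹ = [36/65 48/65 5/13 123/65; 4/5 -3/5 0 7/5; 3/13 4/13 -12/13 -32/13; 0 0 0 1]
M⁻¹ · (-647/325, 4/325, -27/13)ᵀ = (0, -1/5, -1)ᵀ

p = (0, -1/5, -1)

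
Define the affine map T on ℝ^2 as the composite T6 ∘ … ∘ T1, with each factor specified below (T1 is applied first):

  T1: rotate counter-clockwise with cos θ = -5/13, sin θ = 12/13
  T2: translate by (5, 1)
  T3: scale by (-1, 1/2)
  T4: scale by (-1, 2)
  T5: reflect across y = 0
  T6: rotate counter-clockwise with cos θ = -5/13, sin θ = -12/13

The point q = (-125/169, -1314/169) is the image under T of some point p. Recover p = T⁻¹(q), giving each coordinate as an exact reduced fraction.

p = (-4, -1)

T1 = [-5/13 -12/13 0; 12/13 -5/13 0; 0 0 1]
T2·T1 = [-5/13 -12/13 5; 12/13 -5/13 1; 0 0 1]
T3·…·T1 = [5/13 12/13 -5; 6/13 -5/26 1/2; 0 0 1]
T4·…·T1 = [-5/13 -12/13 5; 12/13 -5/13 1; 0 0 1]
T5·…·T1 = [-5/13 -12/13 5; -12/13 5/13 -1; 0 0 1]
T6·…·T1 = [-119/169 120/169 -37/13; 120/169 119/169 -55/13; 0 0 1]
det M = -1; M⁻¹ = [-119/169 120/169 1; 120/169 119/169 5; 0 0 1]
M⁻¹ · (-125/169, -1314/169)ᵀ = (-4, -1)ᵀ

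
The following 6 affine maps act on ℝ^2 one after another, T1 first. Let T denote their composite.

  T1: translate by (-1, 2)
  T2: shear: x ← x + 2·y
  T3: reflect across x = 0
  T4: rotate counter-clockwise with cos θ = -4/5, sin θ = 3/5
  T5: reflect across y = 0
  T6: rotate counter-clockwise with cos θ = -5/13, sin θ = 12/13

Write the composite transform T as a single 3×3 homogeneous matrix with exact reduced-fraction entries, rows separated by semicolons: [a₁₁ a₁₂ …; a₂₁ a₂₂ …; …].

T1 = [1 0 -1; 0 1 2; 0 0 1]
T2·T1 = [1 2 3; 0 1 2; 0 0 1]
T3·…·T1 = [-1 -2 -3; 0 1 2; 0 0 1]
T4·…·T1 = [4/5 1 6/5; -3/5 -2 -17/5; 0 0 1]
T5·…·T1 = [4/5 1 6/5; 3/5 2 17/5; 0 0 1]
T6·…·T1 = [-56/65 -29/13 -18/5; 33/65 2/13 -1/5; 0 0 1]

T = [-56/65 -29/13 -18/5; 33/65 2/13 -1/5; 0 0 1]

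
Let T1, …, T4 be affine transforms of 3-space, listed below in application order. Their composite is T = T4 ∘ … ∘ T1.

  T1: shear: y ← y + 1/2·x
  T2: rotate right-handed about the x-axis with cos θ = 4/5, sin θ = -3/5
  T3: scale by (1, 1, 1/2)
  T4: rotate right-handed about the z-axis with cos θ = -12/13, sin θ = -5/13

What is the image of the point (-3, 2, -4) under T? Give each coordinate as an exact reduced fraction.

T(p) = (2, 3, -7/4)

T1 shear: y ← y + 1/2·x: (-3, 2, -4) → (-3, 1/2, -4)
T2 rotate right-handed about the x-axis with cos θ = 4/5, sin θ = -3/5: (-3, 1/2, -4) → (-3, -2, -7/2)
T3 scale by (1, 1, 1/2): (-3, -2, -7/2) → (-3, -2, -7/4)
T4 rotate right-handed about the z-axis with cos θ = -12/13, sin θ = -5/13: (-3, -2, -7/4) → (2, 3, -7/4)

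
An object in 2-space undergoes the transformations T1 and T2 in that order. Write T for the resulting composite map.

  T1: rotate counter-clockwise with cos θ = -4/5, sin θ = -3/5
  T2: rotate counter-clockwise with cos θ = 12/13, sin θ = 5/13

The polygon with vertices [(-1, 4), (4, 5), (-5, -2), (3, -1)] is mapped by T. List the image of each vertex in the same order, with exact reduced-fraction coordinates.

T1 rotate counter-clockwise with cos θ = -4/5, sin θ = -3/5: (-1, 4) → (16/5, -13/5); (4, 5) → (-1/5, -32/5); (-5, -2) → (14/5, 23/5); (3, -1) → (-3, -1)
T2 rotate counter-clockwise with cos θ = 12/13, sin θ = 5/13: (16/5, -13/5) → (257/65, -76/65); (-1/5, -32/5) → (148/65, -389/65); (14/5, 23/5) → (53/65, 346/65); (-3, -1) → (-31/13, -27/13)

image vertices: (257/65, -76/65), (148/65, -389/65), (53/65, 346/65), (-31/13, -27/13)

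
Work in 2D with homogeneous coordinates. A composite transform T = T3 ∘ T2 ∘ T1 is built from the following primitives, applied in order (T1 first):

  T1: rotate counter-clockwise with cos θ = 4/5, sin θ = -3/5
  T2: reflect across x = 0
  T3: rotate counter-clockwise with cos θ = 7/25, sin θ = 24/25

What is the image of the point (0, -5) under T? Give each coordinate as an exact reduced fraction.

T1 rotate counter-clockwise with cos θ = 4/5, sin θ = -3/5: (0, -5) → (-3, -4)
T2 reflect across x = 0: (-3, -4) → (3, -4)
T3 rotate counter-clockwise with cos θ = 7/25, sin θ = 24/25: (3, -4) → (117/25, 44/25)

T(p) = (117/25, 44/25)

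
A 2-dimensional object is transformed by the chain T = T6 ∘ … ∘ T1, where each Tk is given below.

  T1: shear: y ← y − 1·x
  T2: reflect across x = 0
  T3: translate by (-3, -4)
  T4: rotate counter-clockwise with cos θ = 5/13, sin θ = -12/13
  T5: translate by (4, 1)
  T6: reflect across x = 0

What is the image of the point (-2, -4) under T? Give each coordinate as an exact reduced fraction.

T(p) = (25/13, -5/13)

T1 shear: y ← y − 1·x: (-2, -4) → (-2, -2)
T2 reflect across x = 0: (-2, -2) → (2, -2)
T3 translate by (-3, -4): (2, -2) → (-1, -6)
T4 rotate counter-clockwise with cos θ = 5/13, sin θ = -12/13: (-1, -6) → (-77/13, -18/13)
T5 translate by (4, 1): (-77/13, -18/13) → (-25/13, -5/13)
T6 reflect across x = 0: (-25/13, -5/13) → (25/13, -5/13)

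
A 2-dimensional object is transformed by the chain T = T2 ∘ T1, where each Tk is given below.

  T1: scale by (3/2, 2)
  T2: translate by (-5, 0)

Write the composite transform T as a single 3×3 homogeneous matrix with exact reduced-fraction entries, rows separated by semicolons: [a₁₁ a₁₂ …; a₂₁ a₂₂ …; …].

T = [3/2 0 -5; 0 2 0; 0 0 1]

T1 = [3/2 0 0; 0 2 0; 0 0 1]
T2·T1 = [3/2 0 -5; 0 2 0; 0 0 1]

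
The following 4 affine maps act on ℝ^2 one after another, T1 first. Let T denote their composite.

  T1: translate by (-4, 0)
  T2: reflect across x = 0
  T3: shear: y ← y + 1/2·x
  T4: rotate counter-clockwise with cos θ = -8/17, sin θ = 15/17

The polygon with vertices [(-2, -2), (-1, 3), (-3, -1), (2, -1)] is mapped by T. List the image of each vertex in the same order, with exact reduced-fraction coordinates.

T1 translate by (-4, 0): (-2, -2) → (-6, -2); (-1, 3) → (-5, 3); (-3, -1) → (-7, -1); (2, -1) → (-2, -1)
T2 reflect across x = 0: (-6, -2) → (6, -2); (-5, 3) → (5, 3); (-7, -1) → (7, -1); (-2, -1) → (2, -1)
T3 shear: y ← y + 1/2·x: (6, -2) → (6, 1); (5, 3) → (5, 11/2); (7, -1) → (7, 5/2); (2, -1) → (2, 0)
T4 rotate counter-clockwise with cos θ = -8/17, sin θ = 15/17: (6, 1) → (-63/17, 82/17); (5, 11/2) → (-245/34, 31/17); (7, 5/2) → (-11/2, 5); (2, 0) → (-16/17, 30/17)

image vertices: (-63/17, 82/17), (-245/34, 31/17), (-11/2, 5), (-16/17, 30/17)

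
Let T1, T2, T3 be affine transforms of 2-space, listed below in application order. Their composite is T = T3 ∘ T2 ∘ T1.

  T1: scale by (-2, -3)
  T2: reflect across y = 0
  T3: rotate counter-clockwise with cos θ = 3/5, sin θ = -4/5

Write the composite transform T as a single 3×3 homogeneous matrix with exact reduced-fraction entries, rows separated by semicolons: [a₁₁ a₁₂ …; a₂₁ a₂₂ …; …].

T1 = [-2 0 0; 0 -3 0; 0 0 1]
T2·T1 = [-2 0 0; 0 3 0; 0 0 1]
T3·…·T1 = [-6/5 12/5 0; 8/5 9/5 0; 0 0 1]

T = [-6/5 12/5 0; 8/5 9/5 0; 0 0 1]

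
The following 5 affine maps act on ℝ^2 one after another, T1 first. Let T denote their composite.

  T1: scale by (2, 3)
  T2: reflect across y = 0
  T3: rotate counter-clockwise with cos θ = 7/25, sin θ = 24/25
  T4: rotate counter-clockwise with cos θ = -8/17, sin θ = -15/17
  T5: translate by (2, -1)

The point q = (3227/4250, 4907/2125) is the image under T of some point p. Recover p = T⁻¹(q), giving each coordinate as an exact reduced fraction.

T1 = [2 0 0; 0 3 0; 0 0 1]
T2·T1 = [2 0 0; 0 -3 0; 0 0 1]
T3·…·T1 = [14/25 72/25 0; 48/25 -21/25 0; 0 0 1]
T4·…·T1 = [608/425 -891/425 0; -594/425 -912/425 0; 0 0 1]
T5·…·T1 = [608/425 -891/425 2; -594/425 -912/425 -1; 0 0 1]
det M = -6; M⁻¹ = [152/425 -297/850 -181/170; -99/425 -304/1275 58/255; 0 0 1]
M⁻¹ · (3227/4250, 4907/2125)ᵀ = (-8/5, -1/2)ᵀ

p = (-8/5, -1/2)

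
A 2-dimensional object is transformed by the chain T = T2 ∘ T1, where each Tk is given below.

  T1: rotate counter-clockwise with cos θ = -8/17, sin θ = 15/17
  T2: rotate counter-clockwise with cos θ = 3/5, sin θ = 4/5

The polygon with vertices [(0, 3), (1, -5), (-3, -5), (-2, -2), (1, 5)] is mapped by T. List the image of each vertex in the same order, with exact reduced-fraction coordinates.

T1 rotate counter-clockwise with cos θ = -8/17, sin θ = 15/17: (0, 3) → (-45/17, -24/17); (1, -5) → (67/17, 55/17); (-3, -5) → (99/17, -5/17); (-2, -2) → (46/17, -14/17); (1, 5) → (-83/17, -25/17)
T2 rotate counter-clockwise with cos θ = 3/5, sin θ = 4/5: (-45/17, -24/17) → (-39/85, -252/85); (67/17, 55/17) → (-19/85, 433/85); (99/17, -5/17) → (317/85, 381/85); (46/17, -14/17) → (194/85, 142/85); (-83/17, -25/17) → (-149/85, -407/85)

image vertices: (-39/85, -252/85), (-19/85, 433/85), (317/85, 381/85), (194/85, 142/85), (-149/85, -407/85)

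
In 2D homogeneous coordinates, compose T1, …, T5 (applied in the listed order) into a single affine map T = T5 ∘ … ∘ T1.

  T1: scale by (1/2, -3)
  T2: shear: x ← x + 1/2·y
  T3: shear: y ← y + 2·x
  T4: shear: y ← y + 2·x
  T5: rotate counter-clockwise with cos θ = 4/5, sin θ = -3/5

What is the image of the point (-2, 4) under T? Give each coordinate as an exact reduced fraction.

T(p) = (-148/5, -139/5)

T1 scale by (1/2, -3): (-2, 4) → (-1, -12)
T2 shear: x ← x + 1/2·y: (-1, -12) → (-7, -12)
T3 shear: y ← y + 2·x: (-7, -12) → (-7, -26)
T4 shear: y ← y + 2·x: (-7, -26) → (-7, -40)
T5 rotate counter-clockwise with cos θ = 4/5, sin θ = -3/5: (-7, -40) → (-148/5, -139/5)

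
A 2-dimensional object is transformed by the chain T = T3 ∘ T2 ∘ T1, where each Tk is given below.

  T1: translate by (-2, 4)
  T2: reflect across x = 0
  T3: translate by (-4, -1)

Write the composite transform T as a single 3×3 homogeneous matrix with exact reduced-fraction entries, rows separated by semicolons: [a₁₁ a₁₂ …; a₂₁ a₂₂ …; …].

T1 = [1 0 -2; 0 1 4; 0 0 1]
T2·T1 = [-1 0 2; 0 1 4; 0 0 1]
T3·…·T1 = [-1 0 -2; 0 1 3; 0 0 1]

T = [-1 0 -2; 0 1 3; 0 0 1]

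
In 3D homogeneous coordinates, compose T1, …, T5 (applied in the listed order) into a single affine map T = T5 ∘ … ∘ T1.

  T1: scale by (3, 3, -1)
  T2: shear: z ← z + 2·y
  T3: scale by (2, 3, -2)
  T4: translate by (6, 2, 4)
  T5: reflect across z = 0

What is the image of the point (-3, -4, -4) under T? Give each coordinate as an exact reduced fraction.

T(p) = (-12, -34, -44)

T1 scale by (3, 3, -1): (-3, -4, -4) → (-9, -12, 4)
T2 shear: z ← z + 2·y: (-9, -12, 4) → (-9, -12, -20)
T3 scale by (2, 3, -2): (-9, -12, -20) → (-18, -36, 40)
T4 translate by (6, 2, 4): (-18, -36, 40) → (-12, -34, 44)
T5 reflect across z = 0: (-12, -34, 44) → (-12, -34, -44)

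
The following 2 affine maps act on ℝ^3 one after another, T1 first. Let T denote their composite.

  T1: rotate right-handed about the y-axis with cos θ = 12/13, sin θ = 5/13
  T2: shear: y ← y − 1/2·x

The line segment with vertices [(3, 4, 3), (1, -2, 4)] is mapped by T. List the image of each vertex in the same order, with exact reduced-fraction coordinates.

T1 rotate right-handed about the y-axis with cos θ = 12/13, sin θ = 5/13: (3, 4, 3) → (51/13, 4, 21/13); (1, -2, 4) → (32/13, -2, 43/13)
T2 shear: y ← y − 1/2·x: (51/13, 4, 21/13) → (51/13, 53/26, 21/13); (32/13, -2, 43/13) → (32/13, -42/13, 43/13)

image vertices: (51/13, 53/26, 21/13), (32/13, -42/13, 43/13)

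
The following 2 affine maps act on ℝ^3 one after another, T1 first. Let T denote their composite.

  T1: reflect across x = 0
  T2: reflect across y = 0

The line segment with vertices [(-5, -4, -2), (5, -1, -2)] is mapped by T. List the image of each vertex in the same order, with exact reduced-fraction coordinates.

T1 reflect across x = 0: (-5, -4, -2) → (5, -4, -2); (5, -1, -2) → (-5, -1, -2)
T2 reflect across y = 0: (5, -4, -2) → (5, 4, -2); (-5, -1, -2) → (-5, 1, -2)

image vertices: (5, 4, -2), (-5, 1, -2)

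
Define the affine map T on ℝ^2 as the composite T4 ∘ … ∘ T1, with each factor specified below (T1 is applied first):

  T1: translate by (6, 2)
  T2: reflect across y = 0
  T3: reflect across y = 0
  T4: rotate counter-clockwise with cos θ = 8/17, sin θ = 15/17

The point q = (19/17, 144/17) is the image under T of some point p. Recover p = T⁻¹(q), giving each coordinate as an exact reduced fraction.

p = (2, 1)

T1 = [1 0 6; 0 1 2; 0 0 1]
T2·T1 = [1 0 6; 0 -1 -2; 0 0 1]
T3·…·T1 = [1 0 6; 0 1 2; 0 0 1]
T4·…·T1 = [8/17 -15/17 18/17; 15/17 8/17 106/17; 0 0 1]
det M = 1; M⁻¹ = [8/17 15/17 -6; -15/17 8/17 -2; 0 0 1]
M⁻¹ · (19/17, 144/17)ᵀ = (2, 1)ᵀ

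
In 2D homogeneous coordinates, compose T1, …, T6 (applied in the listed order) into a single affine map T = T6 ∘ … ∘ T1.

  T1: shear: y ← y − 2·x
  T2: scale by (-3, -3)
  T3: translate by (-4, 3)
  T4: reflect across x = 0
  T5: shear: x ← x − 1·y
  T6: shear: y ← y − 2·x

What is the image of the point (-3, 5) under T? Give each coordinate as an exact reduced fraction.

T(p) = (25, -80)

T1 shear: y ← y − 2·x: (-3, 5) → (-3, 11)
T2 scale by (-3, -3): (-3, 11) → (9, -33)
T3 translate by (-4, 3): (9, -33) → (5, -30)
T4 reflect across x = 0: (5, -30) → (-5, -30)
T5 shear: x ← x − 1·y: (-5, -30) → (25, -30)
T6 shear: y ← y − 2·x: (25, -30) → (25, -80)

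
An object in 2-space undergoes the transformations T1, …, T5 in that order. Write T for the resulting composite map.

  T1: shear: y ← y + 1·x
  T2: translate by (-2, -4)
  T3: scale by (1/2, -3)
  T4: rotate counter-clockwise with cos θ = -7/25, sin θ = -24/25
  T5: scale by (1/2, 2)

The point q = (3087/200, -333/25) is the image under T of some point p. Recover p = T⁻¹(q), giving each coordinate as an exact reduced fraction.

p = (-5/2, -4)

T1 = [1 0 0; 1 1 0; 0 0 1]
T2·T1 = [1 0 -2; 1 1 -4; 0 0 1]
T3·…·T1 = [1/2 0 -1; -3 -3 12; 0 0 1]
T4·…·T1 = [-151/50 -72/25 59/5; 9/25 21/25 -12/5; 0 0 1]
T5·…·T1 = [-151/100 -36/25 59/10; 18/25 42/25 -24/5; 0 0 1]
det M = -3/2; M⁻¹ = [-28/25 -24/25 2; 12/25 151/150 2; 0 0 1]
M⁻¹ · (3087/200, -333/25)ᵀ = (-5/2, -4)ᵀ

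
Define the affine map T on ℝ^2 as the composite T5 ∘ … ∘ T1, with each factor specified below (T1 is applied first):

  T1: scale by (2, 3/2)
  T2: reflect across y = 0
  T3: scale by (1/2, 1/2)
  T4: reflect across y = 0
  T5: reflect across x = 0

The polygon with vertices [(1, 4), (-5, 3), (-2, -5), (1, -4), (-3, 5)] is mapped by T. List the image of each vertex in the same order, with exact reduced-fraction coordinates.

T1 scale by (2, 3/2): (1, 4) → (2, 6); (-5, 3) → (-10, 9/2); (-2, -5) → (-4, -15/2); (1, -4) → (2, -6); (-3, 5) → (-6, 15/2)
T2 reflect across y = 0: (2, 6) → (2, -6); (-10, 9/2) → (-10, -9/2); (-4, -15/2) → (-4, 15/2); (2, -6) → (2, 6); (-6, 15/2) → (-6, -15/2)
T3 scale by (1/2, 1/2): (2, -6) → (1, -3); (-10, -9/2) → (-5, -9/4); (-4, 15/2) → (-2, 15/4); (2, 6) → (1, 3); (-6, -15/2) → (-3, -15/4)
T4 reflect across y = 0: (1, -3) → (1, 3); (-5, -9/4) → (-5, 9/4); (-2, 15/4) → (-2, -15/4); (1, 3) → (1, -3); (-3, -15/4) → (-3, 15/4)
T5 reflect across x = 0: (1, 3) → (-1, 3); (-5, 9/4) → (5, 9/4); (-2, -15/4) → (2, -15/4); (1, -3) → (-1, -3); (-3, 15/4) → (3, 15/4)

image vertices: (-1, 3), (5, 9/4), (2, -15/4), (-1, -3), (3, 15/4)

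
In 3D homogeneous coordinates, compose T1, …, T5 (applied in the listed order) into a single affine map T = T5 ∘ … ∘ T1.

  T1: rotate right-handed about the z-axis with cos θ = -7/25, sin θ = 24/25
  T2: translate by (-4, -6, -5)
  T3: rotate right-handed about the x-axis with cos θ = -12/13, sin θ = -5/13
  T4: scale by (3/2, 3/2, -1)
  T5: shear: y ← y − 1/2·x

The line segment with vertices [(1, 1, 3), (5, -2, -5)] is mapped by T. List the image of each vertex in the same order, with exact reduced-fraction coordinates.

T1 rotate right-handed about the z-axis with cos θ = -7/25, sin θ = 24/25: (1, 1, 3) → (-31/25, 17/25, 3); (5, -2, -5) → (13/25, 134/25, -5)
T2 translate by (-4, -6, -5): (-31/25, 17/25, 3) → (-131/25, -133/25, -2); (13/25, 134/25, -5) → (-87/25, -16/25, -10)
T3 rotate right-handed about the x-axis with cos θ = -12/13, sin θ = -5/13: (-131/25, -133/25, -2) → (-131/25, 1346/325, 253/65); (-87/25, -16/25, -10) → (-87/25, -1058/325, 616/65)
T4 scale by (3/2, 3/2, -1): (-131/25, 1346/325, 253/65) → (-393/50, 2019/325, -253/65); (-87/25, -1058/325, 616/65) → (-261/50, -1587/325, -616/65)
T5 shear: y ← y − 1/2·x: (-393/50, 2019/325, -253/65) → (-393/50, 2637/260, -253/65); (-261/50, -1587/325, -616/65) → (-261/50, -591/260, -616/65)

image vertices: (-393/50, 2637/260, -253/65), (-261/50, -591/260, -616/65)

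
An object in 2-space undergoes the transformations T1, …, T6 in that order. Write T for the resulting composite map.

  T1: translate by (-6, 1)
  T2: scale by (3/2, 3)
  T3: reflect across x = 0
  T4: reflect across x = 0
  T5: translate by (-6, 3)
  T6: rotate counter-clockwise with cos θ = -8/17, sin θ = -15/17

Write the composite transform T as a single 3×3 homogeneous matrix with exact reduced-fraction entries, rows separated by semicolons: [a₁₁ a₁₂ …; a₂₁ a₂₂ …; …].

T1 = [1 0 -6; 0 1 1; 0 0 1]
T2·T1 = [3/2 0 -9; 0 3 3; 0 0 1]
T3·…·T1 = [-3/2 0 9; 0 3 3; 0 0 1]
T4·…·T1 = [3/2 0 -9; 0 3 3; 0 0 1]
T5·…·T1 = [3/2 0 -15; 0 3 6; 0 0 1]
T6·…·T1 = [-12/17 45/17 210/17; -45/34 -24/17 177/17; 0 0 1]

T = [-12/17 45/17 210/17; -45/34 -24/17 177/17; 0 0 1]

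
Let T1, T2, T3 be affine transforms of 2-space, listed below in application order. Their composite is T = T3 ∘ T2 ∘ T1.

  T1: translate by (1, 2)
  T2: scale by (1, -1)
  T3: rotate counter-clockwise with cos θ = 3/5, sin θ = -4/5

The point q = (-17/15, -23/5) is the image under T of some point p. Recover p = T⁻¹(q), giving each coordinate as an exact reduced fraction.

p = (2, 5/3)

T1 = [1 0 1; 0 1 2; 0 0 1]
T2·T1 = [1 0 1; 0 -1 -2; 0 0 1]
T3·…·T1 = [3/5 -4/5 -1; -4/5 -3/5 -2; 0 0 1]
det M = -1; M⁻¹ = [3/5 -4/5 -1; -4/5 -3/5 -2; 0 0 1]
M⁻¹ · (-17/15, -23/5)ᵀ = (2, 5/3)ᵀ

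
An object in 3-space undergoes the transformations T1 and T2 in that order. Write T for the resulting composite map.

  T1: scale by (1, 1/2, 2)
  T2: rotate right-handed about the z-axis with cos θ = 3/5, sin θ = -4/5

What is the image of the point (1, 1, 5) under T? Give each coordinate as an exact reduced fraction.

T(p) = (1, -1/2, 10)

T1 scale by (1, 1/2, 2): (1, 1, 5) → (1, 1/2, 10)
T2 rotate right-handed about the z-axis with cos θ = 3/5, sin θ = -4/5: (1, 1/2, 10) → (1, -1/2, 10)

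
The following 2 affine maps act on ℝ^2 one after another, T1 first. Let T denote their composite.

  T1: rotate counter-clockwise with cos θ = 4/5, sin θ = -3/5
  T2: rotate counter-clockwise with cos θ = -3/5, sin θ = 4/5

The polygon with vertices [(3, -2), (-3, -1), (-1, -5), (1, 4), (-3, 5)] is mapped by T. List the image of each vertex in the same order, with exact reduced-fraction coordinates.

image vertices: (2, 3), (1, -3), (5, -1), (-4, 1), (-5, -3)

T1 rotate counter-clockwise with cos θ = 4/5, sin θ = -3/5: (3, -2) → (6/5, -17/5); (-3, -1) → (-3, 1); (-1, -5) → (-19/5, -17/5); (1, 4) → (16/5, 13/5); (-3, 5) → (3/5, 29/5)
T2 rotate counter-clockwise with cos θ = -3/5, sin θ = 4/5: (6/5, -17/5) → (2, 3); (-3, 1) → (1, -3); (-19/5, -17/5) → (5, -1); (16/5, 13/5) → (-4, 1); (3/5, 29/5) → (-5, -3)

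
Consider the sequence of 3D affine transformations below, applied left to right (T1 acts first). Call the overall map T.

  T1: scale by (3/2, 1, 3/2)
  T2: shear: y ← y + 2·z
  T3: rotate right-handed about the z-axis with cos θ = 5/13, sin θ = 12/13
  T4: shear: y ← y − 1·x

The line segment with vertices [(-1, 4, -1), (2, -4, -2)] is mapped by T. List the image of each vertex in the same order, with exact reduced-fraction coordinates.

image vertices: (-3/2, 1/2, -3/2), (135/13, -149/13, -3)

T1 scale by (3/2, 1, 3/2): (-1, 4, -1) → (-3/2, 4, -3/2); (2, -4, -2) → (3, -4, -3)
T2 shear: y ← y + 2·z: (-3/2, 4, -3/2) → (-3/2, 1, -3/2); (3, -4, -3) → (3, -10, -3)
T3 rotate right-handed about the z-axis with cos θ = 5/13, sin θ = 12/13: (-3/2, 1, -3/2) → (-3/2, -1, -3/2); (3, -10, -3) → (135/13, -14/13, -3)
T4 shear: y ← y − 1·x: (-3/2, -1, -3/2) → (-3/2, 1/2, -3/2); (135/13, -14/13, -3) → (135/13, -149/13, -3)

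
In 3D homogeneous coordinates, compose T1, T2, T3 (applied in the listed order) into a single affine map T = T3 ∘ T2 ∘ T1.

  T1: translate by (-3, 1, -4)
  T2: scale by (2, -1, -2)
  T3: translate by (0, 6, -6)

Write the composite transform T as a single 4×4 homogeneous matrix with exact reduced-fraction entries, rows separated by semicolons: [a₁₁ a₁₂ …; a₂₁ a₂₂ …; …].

T = [2 0 0 -6; 0 -1 0 5; 0 0 -2 2; 0 0 0 1]

T1 = [1 0 0 -3; 0 1 0 1; 0 0 1 -4; 0 0 0 1]
T2·T1 = [2 0 0 -6; 0 -1 0 -1; 0 0 -2 8; 0 0 0 1]
T3·…·T1 = [2 0 0 -6; 0 -1 0 5; 0 0 -2 2; 0 0 0 1]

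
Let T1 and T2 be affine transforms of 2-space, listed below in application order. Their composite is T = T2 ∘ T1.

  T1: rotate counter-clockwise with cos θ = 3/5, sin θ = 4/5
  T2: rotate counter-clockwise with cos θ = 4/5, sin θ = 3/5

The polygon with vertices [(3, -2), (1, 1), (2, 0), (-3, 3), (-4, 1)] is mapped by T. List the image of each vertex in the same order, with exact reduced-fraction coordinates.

T1 rotate counter-clockwise with cos θ = 3/5, sin θ = 4/5: (3, -2) → (17/5, 6/5); (1, 1) → (-1/5, 7/5); (2, 0) → (6/5, 8/5); (-3, 3) → (-21/5, -3/5); (-4, 1) → (-16/5, -13/5)
T2 rotate counter-clockwise with cos θ = 4/5, sin θ = 3/5: (17/5, 6/5) → (2, 3); (-1/5, 7/5) → (-1, 1); (6/5, 8/5) → (0, 2); (-21/5, -3/5) → (-3, -3); (-16/5, -13/5) → (-1, -4)

image vertices: (2, 3), (-1, 1), (0, 2), (-3, -3), (-1, -4)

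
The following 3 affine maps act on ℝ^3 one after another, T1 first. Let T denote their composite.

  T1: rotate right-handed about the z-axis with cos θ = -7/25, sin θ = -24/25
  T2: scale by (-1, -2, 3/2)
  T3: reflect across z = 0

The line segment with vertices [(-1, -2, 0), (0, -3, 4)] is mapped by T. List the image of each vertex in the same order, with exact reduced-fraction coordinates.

T1 rotate right-handed about the z-axis with cos θ = -7/25, sin θ = -24/25: (-1, -2, 0) → (-41/25, 38/25, 0); (0, -3, 4) → (-72/25, 21/25, 4)
T2 scale by (-1, -2, 3/2): (-41/25, 38/25, 0) → (41/25, -76/25, 0); (-72/25, 21/25, 4) → (72/25, -42/25, 6)
T3 reflect across z = 0: (41/25, -76/25, 0) → (41/25, -76/25, 0); (72/25, -42/25, 6) → (72/25, -42/25, -6)

image vertices: (41/25, -76/25, 0), (72/25, -42/25, -6)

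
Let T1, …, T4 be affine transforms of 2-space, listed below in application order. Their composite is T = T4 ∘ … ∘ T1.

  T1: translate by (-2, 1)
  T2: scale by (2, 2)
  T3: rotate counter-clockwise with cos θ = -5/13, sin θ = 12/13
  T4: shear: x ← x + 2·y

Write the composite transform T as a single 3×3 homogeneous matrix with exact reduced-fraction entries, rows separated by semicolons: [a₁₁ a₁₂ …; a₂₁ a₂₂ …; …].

T1 = [1 0 -2; 0 1 1; 0 0 1]
T2·T1 = [2 0 -4; 0 2 2; 0 0 1]
T3·…·T1 = [-10/13 -24/13 -4/13; 24/13 -10/13 -58/13; 0 0 1]
T4·…·T1 = [38/13 -44/13 -120/13; 24/13 -10/13 -58/13; 0 0 1]

T = [38/13 -44/13 -120/13; 24/13 -10/13 -58/13; 0 0 1]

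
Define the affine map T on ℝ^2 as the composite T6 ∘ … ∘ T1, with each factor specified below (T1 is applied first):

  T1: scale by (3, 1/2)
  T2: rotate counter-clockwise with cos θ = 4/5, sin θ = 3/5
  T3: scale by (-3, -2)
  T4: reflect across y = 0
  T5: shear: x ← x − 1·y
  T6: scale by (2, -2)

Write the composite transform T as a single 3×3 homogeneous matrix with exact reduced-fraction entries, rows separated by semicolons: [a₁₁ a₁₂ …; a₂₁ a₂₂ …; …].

T1 = [3 0 0; 0 1/2 0; 0 0 1]
T2·T1 = [12/5 -3/10 0; 9/5 2/5 0; 0 0 1]
T3·…·T1 = [-36/5 9/10 0; -18/5 -4/5 0; 0 0 1]
T4·…·T1 = [-36/5 9/10 0; 18/5 4/5 0; 0 0 1]
T5·…·T1 = [-54/5 1/10 0; 18/5 4/5 0; 0 0 1]
T6·…·T1 = [-108/5 1/5 0; -36/5 -8/5 0; 0 0 1]

T = [-108/5 1/5 0; -36/5 -8/5 0; 0 0 1]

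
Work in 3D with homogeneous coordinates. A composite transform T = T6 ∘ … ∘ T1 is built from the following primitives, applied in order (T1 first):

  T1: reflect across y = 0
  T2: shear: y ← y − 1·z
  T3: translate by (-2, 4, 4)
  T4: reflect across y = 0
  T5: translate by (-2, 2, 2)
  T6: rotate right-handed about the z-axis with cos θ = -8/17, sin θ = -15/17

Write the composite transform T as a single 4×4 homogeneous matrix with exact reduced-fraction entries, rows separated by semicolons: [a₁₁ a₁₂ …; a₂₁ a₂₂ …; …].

T = [-8/17 15/17 15/17 2/17; -15/17 -8/17 -8/17 76/17; 0 0 1 6; 0 0 0 1]

T1 = [1 0 0 0; 0 -1 0 0; 0 0 1 0; 0 0 0 1]
T2·T1 = [1 0 0 0; 0 -1 -1 0; 0 0 1 0; 0 0 0 1]
T3·…·T1 = [1 0 0 -2; 0 -1 -1 4; 0 0 1 4; 0 0 0 1]
T4·…·T1 = [1 0 0 -2; 0 1 1 -4; 0 0 1 4; 0 0 0 1]
T5·…·T1 = [1 0 0 -4; 0 1 1 -2; 0 0 1 6; 0 0 0 1]
T6·…·T1 = [-8/17 15/17 15/17 2/17; -15/17 -8/17 -8/17 76/17; 0 0 1 6; 0 0 0 1]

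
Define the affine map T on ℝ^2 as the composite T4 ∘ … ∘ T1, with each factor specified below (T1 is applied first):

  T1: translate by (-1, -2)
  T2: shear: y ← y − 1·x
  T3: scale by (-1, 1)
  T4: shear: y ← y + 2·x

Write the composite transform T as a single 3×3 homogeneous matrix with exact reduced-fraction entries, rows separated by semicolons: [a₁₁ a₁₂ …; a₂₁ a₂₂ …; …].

T1 = [1 0 -1; 0 1 -2; 0 0 1]
T2·T1 = [1 0 -1; -1 1 -1; 0 0 1]
T3·…·T1 = [-1 0 1; -1 1 -1; 0 0 1]
T4·…·T1 = [-1 0 1; -3 1 1; 0 0 1]

T = [-1 0 1; -3 1 1; 0 0 1]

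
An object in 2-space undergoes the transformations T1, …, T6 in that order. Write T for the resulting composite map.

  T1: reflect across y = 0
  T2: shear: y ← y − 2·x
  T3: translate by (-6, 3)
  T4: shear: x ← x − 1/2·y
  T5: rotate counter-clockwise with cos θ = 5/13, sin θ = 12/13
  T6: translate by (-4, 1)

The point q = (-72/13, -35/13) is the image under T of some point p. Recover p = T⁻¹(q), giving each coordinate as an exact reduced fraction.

T1 = [1 0 0; 0 -1 0; 0 0 1]
T2·T1 = [1 0 0; -2 -1 0; 0 0 1]
T3·…·T1 = [1 0 -6; -2 -1 3; 0 0 1]
T4·…·T1 = [2 1/2 -15/2; -2 -1 3; 0 0 1]
T5·…·T1 = [34/13 29/26 -147/26; 14/13 1/13 -75/13; 0 0 1]
T6·…·T1 = [34/13 29/26 -251/26; 14/13 1/13 -62/13; 0 0 1]
det M = -1; M⁻¹ = [-1/13 29/26 119/26; 14/13 -34/13 -27/13; 0 0 1]
M⁻¹ · (-72/13, -35/13)ᵀ = (2, -1)ᵀ

p = (2, -1)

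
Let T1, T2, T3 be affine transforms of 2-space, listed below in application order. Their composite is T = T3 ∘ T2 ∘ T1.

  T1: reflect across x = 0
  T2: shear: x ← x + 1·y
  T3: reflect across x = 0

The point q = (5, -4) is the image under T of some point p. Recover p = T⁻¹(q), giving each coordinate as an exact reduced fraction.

p = (1, -4)

T1 = [-1 0 0; 0 1 0; 0 0 1]
T2·T1 = [-1 1 0; 0 1 0; 0 0 1]
T3·…·T1 = [1 -1 0; 0 1 0; 0 0 1]
det M = 1; M⁻¹ = [1 1 0; 0 1 0; 0 0 1]
M⁻¹ · (5, -4)ᵀ = (1, -4)ᵀ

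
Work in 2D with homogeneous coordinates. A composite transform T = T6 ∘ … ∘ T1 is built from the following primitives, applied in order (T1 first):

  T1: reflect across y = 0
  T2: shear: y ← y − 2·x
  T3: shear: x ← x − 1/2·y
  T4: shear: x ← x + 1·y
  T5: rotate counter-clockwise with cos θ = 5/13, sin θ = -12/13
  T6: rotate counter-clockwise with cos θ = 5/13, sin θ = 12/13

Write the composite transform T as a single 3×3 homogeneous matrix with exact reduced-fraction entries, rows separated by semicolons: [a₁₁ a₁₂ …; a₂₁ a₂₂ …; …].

T1 = [1 0 0; 0 -1 0; 0 0 1]
T2·T1 = [1 0 0; -2 -1 0; 0 0 1]
T3·…·T1 = [2 1/2 0; -2 -1 0; 0 0 1]
T4·…·T1 = [0 -1/2 0; -2 -1 0; 0 0 1]
T5·…·T1 = [-24/13 -29/26 0; -10/13 1/13 0; 0 0 1]
T6·…·T1 = [0 -1/2 0; -2 -1 0; 0 0 1]

T = [0 -1/2 0; -2 -1 0; 0 0 1]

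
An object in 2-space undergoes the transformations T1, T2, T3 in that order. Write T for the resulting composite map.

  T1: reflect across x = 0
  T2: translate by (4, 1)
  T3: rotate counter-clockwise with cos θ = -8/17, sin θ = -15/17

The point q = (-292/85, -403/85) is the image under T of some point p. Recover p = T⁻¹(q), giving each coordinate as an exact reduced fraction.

p = (-9/5, -9/5)

T1 = [-1 0 0; 0 1 0; 0 0 1]
T2·T1 = [-1 0 4; 0 1 1; 0 0 1]
T3·…·T1 = [8/17 15/17 -1; 15/17 -8/17 -4; 0 0 1]
det M = -1; M⁻¹ = [8/17 15/17 4; 15/17 -8/17 -1; 0 0 1]
M⁻¹ · (-292/85, -403/85)ᵀ = (-9/5, -9/5)ᵀ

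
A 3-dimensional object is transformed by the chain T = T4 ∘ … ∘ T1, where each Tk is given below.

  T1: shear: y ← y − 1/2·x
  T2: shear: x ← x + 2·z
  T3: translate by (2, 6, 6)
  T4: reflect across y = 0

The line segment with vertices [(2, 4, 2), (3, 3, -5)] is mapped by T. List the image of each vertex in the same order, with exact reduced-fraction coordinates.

T1 shear: y ← y − 1/2·x: (2, 4, 2) → (2, 3, 2); (3, 3, -5) → (3, 3/2, -5)
T2 shear: x ← x + 2·z: (2, 3, 2) → (6, 3, 2); (3, 3/2, -5) → (-7, 3/2, -5)
T3 translate by (2, 6, 6): (6, 3, 2) → (8, 9, 8); (-7, 3/2, -5) → (-5, 15/2, 1)
T4 reflect across y = 0: (8, 9, 8) → (8, -9, 8); (-5, 15/2, 1) → (-5, -15/2, 1)

image vertices: (8, -9, 8), (-5, -15/2, 1)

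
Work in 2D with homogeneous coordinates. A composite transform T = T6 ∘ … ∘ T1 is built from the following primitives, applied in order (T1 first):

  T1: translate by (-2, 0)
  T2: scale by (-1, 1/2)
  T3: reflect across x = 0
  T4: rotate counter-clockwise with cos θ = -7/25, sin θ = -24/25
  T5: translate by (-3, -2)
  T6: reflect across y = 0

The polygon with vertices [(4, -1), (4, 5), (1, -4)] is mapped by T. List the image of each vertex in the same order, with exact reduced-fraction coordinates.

T1 translate by (-2, 0): (4, -1) → (2, -1); (4, 5) → (2, 5); (1, -4) → (-1, -4)
T2 scale by (-1, 1/2): (2, -1) → (-2, -1/2); (2, 5) → (-2, 5/2); (-1, -4) → (1, -2)
T3 reflect across x = 0: (-2, -1/2) → (2, -1/2); (-2, 5/2) → (2, 5/2); (1, -2) → (-1, -2)
T4 rotate counter-clockwise with cos θ = -7/25, sin θ = -24/25: (2, -1/2) → (-26/25, -89/50); (2, 5/2) → (46/25, -131/50); (-1, -2) → (-41/25, 38/25)
T5 translate by (-3, -2): (-26/25, -89/50) → (-101/25, -189/50); (46/25, -131/50) → (-29/25, -231/50); (-41/25, 38/25) → (-116/25, -12/25)
T6 reflect across y = 0: (-101/25, -189/50) → (-101/25, 189/50); (-29/25, -231/50) → (-29/25, 231/50); (-116/25, -12/25) → (-116/25, 12/25)

image vertices: (-101/25, 189/50), (-29/25, 231/50), (-116/25, 12/25)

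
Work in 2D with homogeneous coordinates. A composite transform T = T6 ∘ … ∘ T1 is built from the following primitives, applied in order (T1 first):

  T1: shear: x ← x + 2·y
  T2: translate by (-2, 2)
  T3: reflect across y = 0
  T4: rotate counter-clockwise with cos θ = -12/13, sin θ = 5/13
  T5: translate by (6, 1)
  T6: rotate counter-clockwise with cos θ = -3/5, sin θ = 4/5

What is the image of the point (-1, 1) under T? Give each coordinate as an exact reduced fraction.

T1 shear: x ← x + 2·y: (-1, 1) → (1, 1)
T2 translate by (-2, 2): (1, 1) → (-1, 3)
T3 reflect across y = 0: (-1, 3) → (-1, -3)
T4 rotate counter-clockwise with cos θ = -12/13, sin θ = 5/13: (-1, -3) → (27/13, 31/13)
T5 translate by (6, 1): (27/13, 31/13) → (105/13, 44/13)
T6 rotate counter-clockwise with cos θ = -3/5, sin θ = 4/5: (105/13, 44/13) → (-491/65, 288/65)

T(p) = (-491/65, 288/65)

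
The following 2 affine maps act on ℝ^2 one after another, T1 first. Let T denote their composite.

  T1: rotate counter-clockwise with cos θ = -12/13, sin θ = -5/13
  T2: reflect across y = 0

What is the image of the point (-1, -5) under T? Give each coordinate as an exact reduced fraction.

T(p) = (-1, -5)

T1 rotate counter-clockwise with cos θ = -12/13, sin θ = -5/13: (-1, -5) → (-1, 5)
T2 reflect across y = 0: (-1, 5) → (-1, -5)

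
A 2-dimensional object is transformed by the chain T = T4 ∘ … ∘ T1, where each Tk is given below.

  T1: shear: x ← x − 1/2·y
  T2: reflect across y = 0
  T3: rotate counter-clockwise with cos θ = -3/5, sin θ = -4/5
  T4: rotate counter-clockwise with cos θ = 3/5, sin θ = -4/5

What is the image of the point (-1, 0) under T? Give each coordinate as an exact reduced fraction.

T(p) = (1, 0)

T1 shear: x ← x − 1/2·y: (-1, 0) → (-1, 0)
T2 reflect across y = 0: (-1, 0) → (-1, 0)
T3 rotate counter-clockwise with cos θ = -3/5, sin θ = -4/5: (-1, 0) → (3/5, 4/5)
T4 rotate counter-clockwise with cos θ = 3/5, sin θ = -4/5: (3/5, 4/5) → (1, 0)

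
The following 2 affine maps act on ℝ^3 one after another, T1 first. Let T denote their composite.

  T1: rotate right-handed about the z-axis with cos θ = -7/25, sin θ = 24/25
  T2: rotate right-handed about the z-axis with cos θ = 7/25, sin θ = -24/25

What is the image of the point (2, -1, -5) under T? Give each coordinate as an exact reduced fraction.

T(p) = (278/125, 29/125, -5)

T1 rotate right-handed about the z-axis with cos θ = -7/25, sin θ = 24/25: (2, -1, -5) → (2/5, 11/5, -5)
T2 rotate right-handed about the z-axis with cos θ = 7/25, sin θ = -24/25: (2/5, 11/5, -5) → (278/125, 29/125, -5)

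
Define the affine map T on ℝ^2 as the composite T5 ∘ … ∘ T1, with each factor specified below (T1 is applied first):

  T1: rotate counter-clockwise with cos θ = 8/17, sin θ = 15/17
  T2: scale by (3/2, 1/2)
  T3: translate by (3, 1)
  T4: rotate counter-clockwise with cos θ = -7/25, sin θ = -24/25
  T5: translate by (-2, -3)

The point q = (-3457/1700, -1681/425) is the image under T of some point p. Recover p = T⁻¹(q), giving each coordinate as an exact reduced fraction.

p = (-2, 1/2)

T1 = [8/17 -15/17 0; 15/17 8/17 0; 0 0 1]
T2·T1 = [12/17 -45/34 0; 15/34 4/17 0; 0 0 1]
T3·…·T1 = [12/17 -45/34 3; 15/34 4/17 1; 0 0 1]
T4·…·T1 = [96/425 507/850 3/25; -681/850 512/425 -79/25; 0 0 1]
T5·…·T1 = [96/425 507/850 -47/25; -681/850 512/425 -154/25; 0 0 1]
det M = 3/4; M⁻¹ = [2048/1275 -338/425 -2396/1275; 454/425 128/425 1642/425; 0 0 1]
M⁻¹ · (-3457/1700, -1681/425)ᵀ = (-2, 1/2)ᵀ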